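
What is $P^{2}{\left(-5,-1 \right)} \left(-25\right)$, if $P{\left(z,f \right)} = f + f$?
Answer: $-100$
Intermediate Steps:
$P{\left(z,f \right)} = 2 f$
$P^{2}{\left(-5,-1 \right)} \left(-25\right) = \left(2 \left(-1\right)\right)^{2} \left(-25\right) = \left(-2\right)^{2} \left(-25\right) = 4 \left(-25\right) = -100$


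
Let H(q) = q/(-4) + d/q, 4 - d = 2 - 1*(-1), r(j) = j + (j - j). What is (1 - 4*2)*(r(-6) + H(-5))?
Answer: 693/20 ≈ 34.650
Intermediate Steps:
r(j) = j (r(j) = j + 0 = j)
d = 1 (d = 4 - (2 - 1*(-1)) = 4 - (2 + 1) = 4 - 1*3 = 4 - 3 = 1)
H(q) = 1/q - q/4 (H(q) = q/(-4) + 1/q = q*(-¼) + 1/q = -q/4 + 1/q = 1/q - q/4)
(1 - 4*2)*(r(-6) + H(-5)) = (1 - 4*2)*(-6 + (1/(-5) - ¼*(-5))) = (1 - 8)*(-6 + (-⅕ + 5/4)) = -7*(-6 + 21/20) = -7*(-99/20) = 693/20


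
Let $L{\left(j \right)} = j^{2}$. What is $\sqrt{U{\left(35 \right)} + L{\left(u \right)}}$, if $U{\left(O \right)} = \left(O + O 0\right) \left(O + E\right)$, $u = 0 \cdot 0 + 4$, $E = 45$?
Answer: $16 \sqrt{11} \approx 53.066$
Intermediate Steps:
$u = 4$ ($u = 0 + 4 = 4$)
$U{\left(O \right)} = O \left(45 + O\right)$ ($U{\left(O \right)} = \left(O + O 0\right) \left(O + 45\right) = \left(O + 0\right) \left(45 + O\right) = O \left(45 + O\right)$)
$\sqrt{U{\left(35 \right)} + L{\left(u \right)}} = \sqrt{35 \left(45 + 35\right) + 4^{2}} = \sqrt{35 \cdot 80 + 16} = \sqrt{2800 + 16} = \sqrt{2816} = 16 \sqrt{11}$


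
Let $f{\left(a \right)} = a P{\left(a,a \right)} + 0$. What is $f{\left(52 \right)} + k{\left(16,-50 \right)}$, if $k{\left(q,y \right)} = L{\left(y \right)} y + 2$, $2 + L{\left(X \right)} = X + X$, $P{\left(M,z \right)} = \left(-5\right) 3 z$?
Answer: $-35458$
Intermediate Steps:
$P{\left(M,z \right)} = - 15 z$
$L{\left(X \right)} = -2 + 2 X$ ($L{\left(X \right)} = -2 + \left(X + X\right) = -2 + 2 X$)
$f{\left(a \right)} = - 15 a^{2}$ ($f{\left(a \right)} = a \left(- 15 a\right) + 0 = - 15 a^{2} + 0 = - 15 a^{2}$)
$k{\left(q,y \right)} = 2 + y \left(-2 + 2 y\right)$ ($k{\left(q,y \right)} = \left(-2 + 2 y\right) y + 2 = y \left(-2 + 2 y\right) + 2 = 2 + y \left(-2 + 2 y\right)$)
$f{\left(52 \right)} + k{\left(16,-50 \right)} = - 15 \cdot 52^{2} + \left(2 + 2 \left(-50\right) \left(-1 - 50\right)\right) = \left(-15\right) 2704 + \left(2 + 2 \left(-50\right) \left(-51\right)\right) = -40560 + \left(2 + 5100\right) = -40560 + 5102 = -35458$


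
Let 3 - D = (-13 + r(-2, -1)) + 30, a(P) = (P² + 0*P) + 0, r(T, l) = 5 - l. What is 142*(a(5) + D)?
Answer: 710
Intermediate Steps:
a(P) = P² (a(P) = (P² + 0) + 0 = P² + 0 = P²)
D = -20 (D = 3 - ((-13 + (5 - 1*(-1))) + 30) = 3 - ((-13 + (5 + 1)) + 30) = 3 - ((-13 + 6) + 30) = 3 - (-7 + 30) = 3 - 1*23 = 3 - 23 = -20)
142*(a(5) + D) = 142*(5² - 20) = 142*(25 - 20) = 142*5 = 710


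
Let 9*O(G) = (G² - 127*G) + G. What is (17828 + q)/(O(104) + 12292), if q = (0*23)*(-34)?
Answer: 40113/27085 ≈ 1.4810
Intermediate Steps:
O(G) = -14*G + G²/9 (O(G) = ((G² - 127*G) + G)/9 = (G² - 126*G)/9 = -14*G + G²/9)
q = 0 (q = 0*(-34) = 0)
(17828 + q)/(O(104) + 12292) = (17828 + 0)/((⅑)*104*(-126 + 104) + 12292) = 17828/((⅑)*104*(-22) + 12292) = 17828/(-2288/9 + 12292) = 17828/(108340/9) = 17828*(9/108340) = 40113/27085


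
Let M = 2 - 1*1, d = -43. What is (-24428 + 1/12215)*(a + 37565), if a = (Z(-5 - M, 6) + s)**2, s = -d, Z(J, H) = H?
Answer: -11925375567354/12215 ≈ -9.7629e+8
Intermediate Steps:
M = 1 (M = 2 - 1 = 1)
s = 43 (s = -1*(-43) = 43)
a = 2401 (a = (6 + 43)**2 = 49**2 = 2401)
(-24428 + 1/12215)*(a + 37565) = (-24428 + 1/12215)*(2401 + 37565) = (-24428 + 1/12215)*39966 = -298388019/12215*39966 = -11925375567354/12215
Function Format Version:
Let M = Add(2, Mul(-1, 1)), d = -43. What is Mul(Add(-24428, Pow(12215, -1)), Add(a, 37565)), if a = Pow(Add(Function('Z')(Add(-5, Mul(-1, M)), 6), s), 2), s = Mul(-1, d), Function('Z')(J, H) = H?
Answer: Rational(-11925375567354, 12215) ≈ -9.7629e+8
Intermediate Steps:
M = 1 (M = Add(2, -1) = 1)
s = 43 (s = Mul(-1, -43) = 43)
a = 2401 (a = Pow(Add(6, 43), 2) = Pow(49, 2) = 2401)
Mul(Add(-24428, Pow(12215, -1)), Add(a, 37565)) = Mul(Add(-24428, Pow(12215, -1)), Add(2401, 37565)) = Mul(Add(-24428, Rational(1, 12215)), 39966) = Mul(Rational(-298388019, 12215), 39966) = Rational(-11925375567354, 12215)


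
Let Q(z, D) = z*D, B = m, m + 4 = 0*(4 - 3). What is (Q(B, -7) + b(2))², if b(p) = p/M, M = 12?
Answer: 28561/36 ≈ 793.36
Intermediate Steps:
m = -4 (m = -4 + 0*(4 - 3) = -4 + 0*1 = -4 + 0 = -4)
b(p) = p/12
B = -4
Q(z, D) = D*z
(Q(B, -7) + b(2))² = (-7*(-4) + (1/12)*2)² = (28 + ⅙)² = (169/6)² = 28561/36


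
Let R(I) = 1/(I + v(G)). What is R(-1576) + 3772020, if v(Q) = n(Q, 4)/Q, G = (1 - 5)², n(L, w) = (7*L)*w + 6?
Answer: 46701379612/12381 ≈ 3.7720e+6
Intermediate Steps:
n(L, w) = 6 + 7*L*w (n(L, w) = 7*L*w + 6 = 6 + 7*L*w)
G = 16 (G = (-4)² = 16)
v(Q) = (6 + 28*Q)/Q (v(Q) = (6 + 7*Q*4)/Q = (6 + 28*Q)/Q)
R(I) = 1/(227/8 + I) (R(I) = 1/(I + (28 + 6/16)) = 1/(I + (28 + 6*(1/16))) = 1/(I + (28 + 3/8)) = 1/(I + 227/8) = 1/(227/8 + I))
R(-1576) + 3772020 = 8/(227 + 8*(-1576)) + 3772020 = 8/(227 - 12608) + 3772020 = 8/(-12381) + 3772020 = 8*(-1/12381) + 3772020 = -8/12381 + 3772020 = 46701379612/12381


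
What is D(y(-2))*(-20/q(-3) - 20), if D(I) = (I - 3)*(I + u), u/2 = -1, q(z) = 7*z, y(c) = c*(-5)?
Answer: -3200/3 ≈ -1066.7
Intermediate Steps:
y(c) = -5*c
u = -2 (u = 2*(-1) = -2)
D(I) = (-3 + I)*(-2 + I) (D(I) = (I - 3)*(I - 2) = (-3 + I)*(-2 + I))
D(y(-2))*(-20/q(-3) - 20) = (6 + (-5*(-2))**2 - (-25)*(-2))*(-20/(7*(-3)) - 20) = (6 + 10**2 - 5*10)*(-20/(-21) - 20) = (6 + 100 - 50)*(-20*(-1/21) - 20) = 56*(20/21 - 20) = 56*(-400/21) = -3200/3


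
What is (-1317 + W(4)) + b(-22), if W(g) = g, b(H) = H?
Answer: -1335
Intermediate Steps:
(-1317 + W(4)) + b(-22) = (-1317 + 4) - 22 = -1313 - 22 = -1335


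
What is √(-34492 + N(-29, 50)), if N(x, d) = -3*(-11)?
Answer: I*√34459 ≈ 185.63*I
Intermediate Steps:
N(x, d) = 33
√(-34492 + N(-29, 50)) = √(-34492 + 33) = √(-34459) = I*√34459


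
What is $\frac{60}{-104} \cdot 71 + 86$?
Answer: $\frac{1171}{26} \approx 45.038$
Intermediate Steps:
$\frac{60}{-104} \cdot 71 + 86 = 60 \left(- \frac{1}{104}\right) 71 + 86 = \left(- \frac{15}{26}\right) 71 + 86 = - \frac{1065}{26} + 86 = \frac{1171}{26}$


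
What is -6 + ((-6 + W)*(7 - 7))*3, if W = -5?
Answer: -6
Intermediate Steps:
-6 + ((-6 + W)*(7 - 7))*3 = -6 + ((-6 - 5)*(7 - 7))*3 = -6 - 11*0*3 = -6 + 0*3 = -6 + 0 = -6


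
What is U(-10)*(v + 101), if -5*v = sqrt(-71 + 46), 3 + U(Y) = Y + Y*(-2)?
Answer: 707 - 7*I ≈ 707.0 - 7.0*I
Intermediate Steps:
U(Y) = -3 - Y (U(Y) = -3 + (Y + Y*(-2)) = -3 + (Y - 2*Y) = -3 - Y)
v = -I (v = -sqrt(-71 + 46)/5 = -I ≈ -1.0*I)
U(-10)*(v + 101) = (-3 - 1*(-10))*(-I + 101) = (-3 + 10)*(101 - I) = 7*(101 - I) = 707 - 7*I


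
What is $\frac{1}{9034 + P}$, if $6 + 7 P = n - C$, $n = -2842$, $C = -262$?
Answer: $\frac{7}{60652} \approx 0.00011541$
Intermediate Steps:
$P = - \frac{2586}{7}$ ($P = - \frac{6}{7} + \frac{-2842 - -262}{7} = - \frac{6}{7} + \frac{-2842 + 262}{7} = - \frac{6}{7} + \frac{1}{7} \left(-2580\right) = - \frac{6}{7} - \frac{2580}{7} = - \frac{2586}{7} \approx -369.43$)
$\frac{1}{9034 + P} = \frac{1}{9034 - \frac{2586}{7}} = \frac{1}{\frac{60652}{7}} = \frac{7}{60652}$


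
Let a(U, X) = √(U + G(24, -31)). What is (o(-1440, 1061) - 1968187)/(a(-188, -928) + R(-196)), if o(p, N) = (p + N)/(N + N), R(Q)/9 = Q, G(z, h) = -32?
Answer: 1841833498113/1650871438 + 4176493193*I*√55/3301742876 ≈ 1115.7 + 9.381*I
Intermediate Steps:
R(Q) = 9*Q
a(U, X) = √(-32 + U) (a(U, X) = √(U - 32) = √(-32 + U))
o(p, N) = (N + p)/(2*N) (o(p, N) = (N + p)/((2*N)) = (N + p)*(1/(2*N)) = (N + p)/(2*N))
(o(-1440, 1061) - 1968187)/(a(-188, -928) + R(-196)) = ((½)*(1061 - 1440)/1061 - 1968187)/(√(-32 - 188) + 9*(-196)) = ((½)*(1/1061)*(-379) - 1968187)/(√(-220) - 1764) = (-379/2122 - 1968187)/(2*I*√55 - 1764) = -4176493193/(2122*(-1764 + 2*I*√55))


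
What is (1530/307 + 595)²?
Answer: 33927798025/94249 ≈ 3.5998e+5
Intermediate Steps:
(1530/307 + 595)² = (184195/307)² = 33927798025/94249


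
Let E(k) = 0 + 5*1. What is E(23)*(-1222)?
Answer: -6110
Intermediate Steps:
E(k) = 5 (E(k) = 0 + 5 = 5)
E(23)*(-1222) = 5*(-1222) = -6110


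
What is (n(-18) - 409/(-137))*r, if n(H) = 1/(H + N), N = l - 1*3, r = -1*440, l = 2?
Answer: -3358960/2603 ≈ -1290.4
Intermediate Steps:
r = -440
N = -1 (N = 2 - 1*3 = 2 - 3 = -1)
n(H) = 1/(-1 + H) (n(H) = 1/(H - 1) = 1/(-1 + H))
(n(-18) - 409/(-137))*r = (1/(-1 - 18) - 409/(-137))*(-440) = (1/(-19) - 409*(-1/137))*(-440) = (-1/19 + 409/137)*(-440) = (7634/2603)*(-440) = -3358960/2603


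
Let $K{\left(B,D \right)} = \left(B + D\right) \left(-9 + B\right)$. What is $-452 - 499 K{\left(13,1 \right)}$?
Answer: $-28396$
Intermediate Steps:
$K{\left(B,D \right)} = \left(-9 + B\right) \left(B + D\right)$
$-452 - 499 K{\left(13,1 \right)} = -452 - 499 \left(13^{2} - 117 - 9 + 13 \cdot 1\right) = -452 - 499 \left(169 - 117 - 9 + 13\right) = -452 - 27944 = -28396$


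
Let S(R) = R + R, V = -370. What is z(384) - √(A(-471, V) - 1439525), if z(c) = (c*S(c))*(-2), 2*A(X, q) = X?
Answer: -589824 - I*√5759042/2 ≈ -5.8982e+5 - 1199.9*I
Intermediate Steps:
A(X, q) = X/2
S(R) = 2*R
z(c) = -4*c² (z(c) = (c*(2*c))*(-2) = (2*c²)*(-2) = -4*c²)
z(384) - √(A(-471, V) - 1439525) = -4*384² - √((½)*(-471) - 1439525) = -4*147456 - √(-471/2 - 1439525) = -589824 - √(-2879521/2) = -589824 - I*√5759042/2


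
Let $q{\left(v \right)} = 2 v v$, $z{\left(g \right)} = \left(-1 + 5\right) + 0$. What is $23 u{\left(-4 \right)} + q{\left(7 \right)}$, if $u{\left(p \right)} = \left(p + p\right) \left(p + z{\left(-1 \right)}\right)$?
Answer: $98$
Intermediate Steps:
$z{\left(g \right)} = 4$ ($z{\left(g \right)} = 4 + 0 = 4$)
$q{\left(v \right)} = 2 v^{2}$
$u{\left(p \right)} = 2 p \left(4 + p\right)$ ($u{\left(p \right)} = \left(p + p\right) \left(p + 4\right) = 2 p \left(4 + p\right)$)
$23 u{\left(-4 \right)} + q{\left(7 \right)} = 23 \cdot 2 \left(-4\right) \left(4 - 4\right) + 2 \cdot 7^{2} = 23 \cdot 2 \left(-4\right) 0 + 2 \cdot 49 = 23 \cdot 0 + 98 = 0 + 98 = 98$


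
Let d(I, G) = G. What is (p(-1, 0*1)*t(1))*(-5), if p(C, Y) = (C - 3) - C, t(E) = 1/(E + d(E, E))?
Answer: 15/2 ≈ 7.5000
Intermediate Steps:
t(E) = 1/(2*E) (t(E) = 1/(E + E) = 1/(2*E))
p(C, Y) = -3 (p(C, Y) = (-3 + C) - C = -3)
(p(-1, 0*1)*t(1))*(-5) = -3/(2*1)*(-5) = -3/2*(-5) = 15/2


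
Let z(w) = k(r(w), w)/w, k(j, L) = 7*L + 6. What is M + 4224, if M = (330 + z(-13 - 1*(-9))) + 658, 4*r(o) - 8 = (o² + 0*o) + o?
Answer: 10435/2 ≈ 5217.5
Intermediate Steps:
r(o) = 2 + o/4 + o²/4 (r(o) = 2 + ((o² + 0*o) + o)/4 = 2 + ((o² + 0) + o)/4 = 2 + (o² + o)/4 = 2 + (o + o²)/4 = 2 + (o/4 + o²/4) = 2 + o/4 + o²/4)
k(j, L) = 6 + 7*L
z(w) = (6 + 7*w)/w
M = 1987/2 (M = (330 + (7 + 6/(-13 - 1*(-9)))) + 658 = (330 + (7 + 6/(-13 + 9))) + 658 = (330 + (7 + 6/(-4))) + 658 = (330 + (7 + 6*(-¼))) + 658 = (330 + (7 - 3/2)) + 658 = (330 + 11/2) + 658 = 671/2 + 658 = 1987/2 ≈ 993.50)
M + 4224 = 1987/2 + 4224 = 10435/2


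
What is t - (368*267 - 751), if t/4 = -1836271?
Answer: -7442589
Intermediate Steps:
t = -7345084 (t = 4*(-1836271) = -7345084)
t - (368*267 - 751) = -7345084 - (368*267 - 751) = -7345084 - (98256 - 751) = -7345084 - 1*97505 = -7345084 - 97505 = -7442589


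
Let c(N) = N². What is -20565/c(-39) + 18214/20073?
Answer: -42788639/3392337 ≈ -12.613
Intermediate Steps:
-20565/c(-39) + 18214/20073 = -20565/((-39)²) + 18214/20073 = -20565/1521 + 18214*(1/20073) = -20565*1/1521 + 18214/20073 = -2285/169 + 18214/20073 = -42788639/3392337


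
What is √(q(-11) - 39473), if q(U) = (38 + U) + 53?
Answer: 3*I*√4377 ≈ 198.48*I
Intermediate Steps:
q(U) = 91 + U
√(q(-11) - 39473) = √((91 - 11) - 39473) = √(80 - 39473) = √(-39393) = 3*I*√4377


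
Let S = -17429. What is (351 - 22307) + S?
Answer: -39385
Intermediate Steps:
(351 - 22307) + S = (351 - 22307) - 17429 = -21956 - 17429 = -39385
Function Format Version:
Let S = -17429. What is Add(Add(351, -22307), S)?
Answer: -39385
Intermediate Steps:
Add(Add(351, -22307), S) = Add(Add(351, -22307), -17429) = Add(-21956, -17429) = -39385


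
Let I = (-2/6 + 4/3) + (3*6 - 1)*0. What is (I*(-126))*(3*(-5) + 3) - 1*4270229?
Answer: -4268717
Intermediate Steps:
I = 1 (I = (-2*1/6 + 4*(1/3)) + (18 - 1)*0 = (-1/3 + 4/3) + 17*0 = 1 + 0 = 1)
(I*(-126))*(3*(-5) + 3) - 1*4270229 = (1*(-126))*(3*(-5) + 3) - 1*4270229 = -126*(-15 + 3) - 4270229 = -126*(-12) - 4270229 = 1512 - 4270229 = -4268717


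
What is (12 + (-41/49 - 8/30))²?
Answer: 64144081/540225 ≈ 118.74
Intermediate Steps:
(12 + (-41/49 - 8/30))² = (12 + (-41*1/49 - 8*1/30))² = (12 + (-41/49 - 4/15))² = (12 - 811/735)² = (8009/735)² = 64144081/540225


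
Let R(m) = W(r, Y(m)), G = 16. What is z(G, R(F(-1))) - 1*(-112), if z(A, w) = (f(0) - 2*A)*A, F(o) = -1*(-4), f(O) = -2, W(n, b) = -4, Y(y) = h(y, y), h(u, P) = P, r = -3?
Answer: -432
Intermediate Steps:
Y(y) = y
F(o) = 4
R(m) = -4
z(A, w) = A*(-2 - 2*A) (z(A, w) = (-2 - 2*A)*A = A*(-2 - 2*A))
z(G, R(F(-1))) - 1*(-112) = -2*16*(1 + 16) - 1*(-112) = -2*16*17 + 112 = -544 + 112 = -432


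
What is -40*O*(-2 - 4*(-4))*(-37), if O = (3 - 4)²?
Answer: 20720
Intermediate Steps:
O = 1 (O = (-1)² = 1)
-40*O*(-2 - 4*(-4))*(-37) = -40*(-2 - 4*(-4))*(-37) = -40*(-2 + 16)*(-37) = -40*14*(-37) = -560*(-37) = 20720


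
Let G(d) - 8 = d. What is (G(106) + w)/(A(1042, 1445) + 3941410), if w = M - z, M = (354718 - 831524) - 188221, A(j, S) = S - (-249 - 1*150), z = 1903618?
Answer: -122311/187774 ≈ -0.65137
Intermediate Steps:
A(j, S) = 399 + S (A(j, S) = S - (-249 - 150) = S - 1*(-399) = S + 399 = 399 + S)
M = -665027 (M = -476806 - 188221 = -665027)
G(d) = 8 + d
w = -2568645 (w = -665027 - 1*1903618 = -665027 - 1903618 = -2568645)
(G(106) + w)/(A(1042, 1445) + 3941410) = ((8 + 106) - 2568645)/((399 + 1445) + 3941410) = (114 - 2568645)/(1844 + 3941410) = -2568531/3943254 = -2568531*1/3943254 = -122311/187774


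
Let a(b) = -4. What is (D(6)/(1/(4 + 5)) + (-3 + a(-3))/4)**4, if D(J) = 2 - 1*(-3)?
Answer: 895745041/256 ≈ 3.4990e+6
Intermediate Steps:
D(J) = 5 (D(J) = 2 + 3 = 5)
(D(6)/(1/(4 + 5)) + (-3 + a(-3))/4)**4 = (5/(1/(4 + 5)) + (-3 - 4)/4)**4 = (5/(1/9) - 7*1/4)**4 = (5/(1/9) - 7/4)**4 = (5*9 - 7/4)**4 = (45 - 7/4)**4 = (173/4)**4 = 895745041/256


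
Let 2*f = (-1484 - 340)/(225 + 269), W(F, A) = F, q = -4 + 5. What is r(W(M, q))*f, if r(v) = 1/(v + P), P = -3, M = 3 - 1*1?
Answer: 24/13 ≈ 1.8462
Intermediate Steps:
q = 1
M = 2 (M = 3 - 1 = 2)
r(v) = 1/(-3 + v) (r(v) = 1/(v - 3) = 1/(-3 + v))
f = -24/13 (f = ((-1484 - 340)/(225 + 269))/2 = (-1824/494)/2 = (-1824*1/494)/2 = (½)*(-48/13) = -24/13 ≈ -1.8462)
r(W(M, q))*f = -24/13/(-3 + 2) = -24/13/(-1) = -1*(-24/13) = 24/13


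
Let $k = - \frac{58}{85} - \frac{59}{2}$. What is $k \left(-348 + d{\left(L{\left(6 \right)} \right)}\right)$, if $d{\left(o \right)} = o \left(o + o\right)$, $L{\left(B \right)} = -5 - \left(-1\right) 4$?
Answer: $\frac{887663}{85} \approx 10443.0$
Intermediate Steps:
$L{\left(B \right)} = -1$ ($L{\left(B \right)} = -5 - -4 = -5 + 4 = -1$)
$d{\left(o \right)} = 2 o^{2}$ ($d{\left(o \right)} = o 2 o = 2 o^{2}$)
$k = - \frac{5131}{170}$ ($k = \left(-58\right) \frac{1}{85} - \frac{59}{2} = - \frac{58}{85} - \frac{59}{2} = - \frac{5131}{170} \approx -30.182$)
$k \left(-348 + d{\left(L{\left(6 \right)} \right)}\right) = - \frac{5131 \left(-348 + 2 \left(-1\right)^{2}\right)}{170} = - \frac{5131 \left(-348 + 2 \cdot 1\right)}{170} = - \frac{5131 \left(-348 + 2\right)}{170} = \left(- \frac{5131}{170}\right) \left(-346\right) = \frac{887663}{85}$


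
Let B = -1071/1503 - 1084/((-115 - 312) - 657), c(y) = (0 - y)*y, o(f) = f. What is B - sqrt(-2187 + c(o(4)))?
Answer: 48/167 - I*sqrt(2203) ≈ 0.28743 - 46.936*I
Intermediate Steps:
c(y) = -y**2 (c(y) = (-y)*y = -y**2)
B = 48/167 (B = -1071*1/1503 - 1084/(-427 - 657) = -119/167 - 1084/(-1084) = -119/167 - 1084*(-1/1084) = -119/167 + 1 = 48/167 ≈ 0.28743)
B - sqrt(-2187 + c(o(4))) = 48/167 - sqrt(-2187 - 1*4**2) = 48/167 - sqrt(-2187 - 1*16) = 48/167 - sqrt(-2187 - 16) = 48/167 - sqrt(-2203) = 48/167 - I*sqrt(2203)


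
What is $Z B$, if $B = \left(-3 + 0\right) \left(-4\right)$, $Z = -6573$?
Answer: $-78876$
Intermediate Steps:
$B = 12$ ($B = \left(-3\right) \left(-4\right) = 12$)
$Z B = \left(-6573\right) 12 = -78876$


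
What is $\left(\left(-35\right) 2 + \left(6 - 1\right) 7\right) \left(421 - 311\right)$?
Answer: $-3850$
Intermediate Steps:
$\left(\left(-35\right) 2 + \left(6 - 1\right) 7\right) \left(421 - 311\right) = \left(-70 + 5 \cdot 7\right) 110 = \left(-70 + 35\right) 110 = \left(-35\right) 110 = -3850$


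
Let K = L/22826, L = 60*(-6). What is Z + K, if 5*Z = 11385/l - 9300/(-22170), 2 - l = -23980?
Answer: 10994803597/67423050758 ≈ 0.16307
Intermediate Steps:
L = -360
l = 23982 (l = 2 - 1*(-23980) = 2 + 23980 = 23982)
K = -180/11413 (K = -360/22826 = -360*1/22826 = -180/11413 ≈ -0.015771)
Z = 1056529/5907566 (Z = (11385/23982 - 9300/(-22170))/5 = (11385*(1/23982) - 9300*(-1/22170))/5 = (3795/7994 + 310/739)/5 = (⅕)*(5282645/5907566) = 1056529/5907566 ≈ 0.17884)
Z + K = 1056529/5907566 - 180/11413 = 10994803597/67423050758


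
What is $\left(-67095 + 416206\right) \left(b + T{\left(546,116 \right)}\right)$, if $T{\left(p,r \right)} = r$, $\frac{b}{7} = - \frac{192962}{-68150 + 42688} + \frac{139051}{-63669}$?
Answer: $\frac{43511190472566880}{810570039} \approx 5.368 \cdot 10^{7}$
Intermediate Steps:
$b = \frac{30608133556}{810570039}$ ($b = 7 \left(- \frac{192962}{-68150 + 42688} + \frac{139051}{-63669}\right) = 7 \left(- \frac{192962}{-25462} + 139051 \left(- \frac{1}{63669}\right)\right) = 7 \left(\left(-192962\right) \left(- \frac{1}{25462}\right) - \frac{139051}{63669}\right) = 7 \left(\frac{96481}{12731} - \frac{139051}{63669}\right) = 7 \cdot \frac{4372590508}{810570039} = \frac{30608133556}{810570039} \approx 37.761$)
$\left(-67095 + 416206\right) \left(b + T{\left(546,116 \right)}\right) = \left(-67095 + 416206\right) \left(\frac{30608133556}{810570039} + 116\right) = 349111 \cdot \frac{124634258080}{810570039} = \frac{43511190472566880}{810570039}$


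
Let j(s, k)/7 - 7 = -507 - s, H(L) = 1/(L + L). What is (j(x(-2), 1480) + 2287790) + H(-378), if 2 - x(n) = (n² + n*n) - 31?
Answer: 1726790939/756 ≈ 2.2841e+6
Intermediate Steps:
H(L) = 1/(2*L)
x(n) = 33 - 2*n² (x(n) = 2 - ((n² + n*n) - 31) = 2 - ((n² + n²) - 31) = 2 - (2*n² - 31) = 2 - (-31 + 2*n²) = 2 + (31 - 2*n²) = 33 - 2*n²)
j(s, k) = -3500 - 7*s (j(s, k) = 49 + 7*(-507 - s) = 49 + (-3549 - 7*s) = -3500 - 7*s)
(j(x(-2), 1480) + 2287790) + H(-378) = ((-3500 - 7*(33 - 2*(-2)²)) + 2287790) + (½)/(-378) = ((-3500 - 7*(33 - 2*4)) + 2287790) + (½)*(-1/378) = ((-3500 - 7*(33 - 8)) + 2287790) - 1/756 = ((-3500 - 7*25) + 2287790) - 1/756 = ((-3500 - 175) + 2287790) - 1/756 = (-3675 + 2287790) - 1/756 = 2284115 - 1/756 = 1726790939/756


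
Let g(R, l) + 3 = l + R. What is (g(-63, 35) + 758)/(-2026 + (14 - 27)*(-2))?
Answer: -727/2000 ≈ -0.36350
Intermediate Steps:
g(R, l) = -3 + R + l (g(R, l) = -3 + (l + R) = -3 + (R + l) = -3 + R + l)
(g(-63, 35) + 758)/(-2026 + (14 - 27)*(-2)) = ((-3 - 63 + 35) + 758)/(-2026 + (14 - 27)*(-2)) = (-31 + 758)/(-2026 - 13*(-2)) = 727/(-2026 + 26) = 727/(-2000) = 727*(-1/2000) = -727/2000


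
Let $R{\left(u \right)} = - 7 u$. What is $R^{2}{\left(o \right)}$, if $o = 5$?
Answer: $1225$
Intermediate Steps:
$R^{2}{\left(o \right)} = \left(\left(-7\right) 5\right)^{2} = \left(-35\right)^{2} = 1225$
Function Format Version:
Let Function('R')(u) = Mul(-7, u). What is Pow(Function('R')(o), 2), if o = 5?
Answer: 1225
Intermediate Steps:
Pow(Function('R')(o), 2) = Pow(Mul(-7, 5), 2) = Pow(-35, 2) = 1225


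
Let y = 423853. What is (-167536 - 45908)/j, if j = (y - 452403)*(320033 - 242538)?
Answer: 9702/100567375 ≈ 9.6473e-5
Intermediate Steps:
j = -2212482250 (j = (423853 - 452403)*(320033 - 242538) = -28550*77495 = -2212482250)
(-167536 - 45908)/j = (-167536 - 45908)/(-2212482250) = -213444*(-1/2212482250) = 9702/100567375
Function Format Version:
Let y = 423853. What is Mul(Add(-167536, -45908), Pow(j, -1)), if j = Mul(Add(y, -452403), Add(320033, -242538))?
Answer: Rational(9702, 100567375) ≈ 9.6473e-5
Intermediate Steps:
j = -2212482250 (j = Mul(Add(423853, -452403), Add(320033, -242538)) = Mul(-28550, 77495) = -2212482250)
Mul(Add(-167536, -45908), Pow(j, -1)) = Mul(Add(-167536, -45908), Pow(-2212482250, -1)) = Mul(-213444, Rational(-1, 2212482250)) = Rational(9702, 100567375)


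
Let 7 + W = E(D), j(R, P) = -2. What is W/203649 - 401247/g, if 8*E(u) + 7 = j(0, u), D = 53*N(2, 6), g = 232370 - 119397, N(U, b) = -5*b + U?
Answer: -93387963667/26293529688 ≈ -3.5517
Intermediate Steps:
N(U, b) = U - 5*b
g = 112973
D = -1484 (D = 53*(2 - 5*6) = 53*(2 - 30) = 53*(-28) = -1484)
E(u) = -9/8 (E(u) = -7/8 + (⅛)*(-2) = -7/8 - ¼ = -9/8)
W = -65/8 (W = -7 - 9/8 = -65/8 ≈ -8.1250)
W/203649 - 401247/g = -65/8/203649 - 401247/112973 = -65/8*1/203649 - 401247*1/112973 = -65/1629192 - 57321/16139 = -93387963667/26293529688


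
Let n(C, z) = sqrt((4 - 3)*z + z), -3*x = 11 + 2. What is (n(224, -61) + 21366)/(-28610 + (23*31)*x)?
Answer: -64098/95099 - 3*I*sqrt(122)/95099 ≈ -0.67401 - 0.00034844*I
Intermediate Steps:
x = -13/3 (x = -(11 + 2)/3 = -1/3*13 = -13/3 ≈ -4.3333)
n(C, z) = sqrt(2)*sqrt(z) (n(C, z) = sqrt(1*z + z) = sqrt(z + z) = sqrt(2*z) = sqrt(2)*sqrt(z))
(n(224, -61) + 21366)/(-28610 + (23*31)*x) = (sqrt(2)*sqrt(-61) + 21366)/(-28610 + (23*31)*(-13/3)) = (sqrt(2)*(I*sqrt(61)) + 21366)/(-28610 + 713*(-13/3)) = (I*sqrt(122) + 21366)/(-28610 - 9269/3) = (21366 + I*sqrt(122))/(-95099/3) = (21366 + I*sqrt(122))*(-3/95099) = -64098/95099 - 3*I*sqrt(122)/95099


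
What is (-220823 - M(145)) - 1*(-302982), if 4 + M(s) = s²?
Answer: 61138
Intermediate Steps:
M(s) = -4 + s²
(-220823 - M(145)) - 1*(-302982) = (-220823 - (-4 + 145²)) - 1*(-302982) = (-220823 - (-4 + 21025)) + 302982 = (-220823 - 1*21021) + 302982 = (-220823 - 21021) + 302982 = -241844 + 302982 = 61138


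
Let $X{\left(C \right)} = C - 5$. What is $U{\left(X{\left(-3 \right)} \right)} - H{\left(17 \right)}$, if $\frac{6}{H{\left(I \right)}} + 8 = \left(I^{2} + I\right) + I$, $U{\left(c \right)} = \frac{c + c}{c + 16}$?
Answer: $- \frac{212}{105} \approx -2.019$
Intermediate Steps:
$X{\left(C \right)} = -5 + C$
$U{\left(c \right)} = \frac{2 c}{16 + c}$
$H{\left(I \right)} = \frac{6}{-8 + I^{2} + 2 I}$ ($H{\left(I \right)} = \frac{6}{-8 + \left(\left(I^{2} + I\right) + I\right)} = \frac{6}{-8 + \left(\left(I + I^{2}\right) + I\right)} = \frac{6}{-8 + \left(I^{2} + 2 I\right)} = \frac{6}{-8 + I^{2} + 2 I}$)
$U{\left(X{\left(-3 \right)} \right)} - H{\left(17 \right)} = \frac{2 \left(-5 - 3\right)}{16 - 8} - \frac{6}{-8 + 17^{2} + 2 \cdot 17} = 2 \left(-8\right) \frac{1}{16 - 8} - \frac{6}{-8 + 289 + 34} = 2 \left(-8\right) \frac{1}{8} - \frac{6}{315} = 2 \left(-8\right) \frac{1}{8} - 6 \cdot \frac{1}{315} = -2 - \frac{2}{105} = - \frac{212}{105}$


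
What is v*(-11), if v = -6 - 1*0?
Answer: 66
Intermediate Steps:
v = -6 (v = -6 + 0 = -6)
v*(-11) = -6*(-11) = 66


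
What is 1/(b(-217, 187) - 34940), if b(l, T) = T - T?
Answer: -1/34940 ≈ -2.8621e-5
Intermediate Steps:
b(l, T) = 0
1/(b(-217, 187) - 34940) = 1/(0 - 34940) = 1/(-34940) = -1/34940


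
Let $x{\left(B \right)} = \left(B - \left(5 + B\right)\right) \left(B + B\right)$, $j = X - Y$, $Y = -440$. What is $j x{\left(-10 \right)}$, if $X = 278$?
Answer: $71800$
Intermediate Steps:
$j = 718$ ($j = 278 - -440 = 278 + 440 = 718$)
$x{\left(B \right)} = - 10 B$ ($x{\left(B \right)} = - 5 \cdot 2 B = - 10 B$)
$j x{\left(-10 \right)} = 718 \left(\left(-10\right) \left(-10\right)\right) = 718 \cdot 100 = 71800$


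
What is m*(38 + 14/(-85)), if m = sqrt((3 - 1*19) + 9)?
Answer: 3216*I*sqrt(7)/85 ≈ 100.1*I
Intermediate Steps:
m = I*sqrt(7) (m = sqrt((3 - 19) + 9) = sqrt(-16 + 9) = sqrt(-7) = I*sqrt(7) ≈ 2.6458*I)
m*(38 + 14/(-85)) = (I*sqrt(7))*(38 + 14/(-85)) = (I*sqrt(7))*(38 + 14*(-1/85)) = (I*sqrt(7))*(38 - 14/85) = (I*sqrt(7))*(3216/85) = 3216*I*sqrt(7)/85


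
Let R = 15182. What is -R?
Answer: -15182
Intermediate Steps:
-R = -1*15182 = -15182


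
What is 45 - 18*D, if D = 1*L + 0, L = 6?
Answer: -63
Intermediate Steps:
D = 6 (D = 1*6 + 0 = 6 + 0 = 6)
45 - 18*D = 45 - 18*6 = 45 - 108 = -63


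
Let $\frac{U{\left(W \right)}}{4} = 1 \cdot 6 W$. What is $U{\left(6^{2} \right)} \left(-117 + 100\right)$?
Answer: $-14688$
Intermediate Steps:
$U{\left(W \right)} = 24 W$ ($U{\left(W \right)} = 4 \cdot 1 \cdot 6 W = 4 \cdot 6 W = 24 W$)
$U{\left(6^{2} \right)} \left(-117 + 100\right) = 24 \cdot 6^{2} \left(-117 + 100\right) = 24 \cdot 36 \left(-17\right) = 864 \left(-17\right) = -14688$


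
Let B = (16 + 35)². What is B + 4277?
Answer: 6878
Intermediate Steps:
B = 2601 (B = 51² = 2601)
B + 4277 = 2601 + 4277 = 6878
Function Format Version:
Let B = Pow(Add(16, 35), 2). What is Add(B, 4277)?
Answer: 6878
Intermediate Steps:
B = 2601 (B = Pow(51, 2) = 2601)
Add(B, 4277) = Add(2601, 4277) = 6878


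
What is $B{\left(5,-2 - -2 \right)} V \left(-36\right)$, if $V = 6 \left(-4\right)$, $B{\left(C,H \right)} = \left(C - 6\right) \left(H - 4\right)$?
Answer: $3456$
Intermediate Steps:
$B{\left(C,H \right)} = \left(-6 + C\right) \left(-4 + H\right)$
$V = -24$
$B{\left(5,-2 - -2 \right)} V \left(-36\right) = \left(24 - 6 \left(-2 - -2\right) - 20 + 5 \left(-2 - -2\right)\right) \left(-24\right) \left(-36\right) = \left(24 - 6 \left(-2 + 2\right) - 20 + 5 \left(-2 + 2\right)\right) \left(-24\right) \left(-36\right) = \left(24 - 0 - 20 + 5 \cdot 0\right) \left(-24\right) \left(-36\right) = \left(24 + 0 - 20 + 0\right) \left(-24\right) \left(-36\right) = 4 \left(-24\right) \left(-36\right) = \left(-96\right) \left(-36\right) = 3456$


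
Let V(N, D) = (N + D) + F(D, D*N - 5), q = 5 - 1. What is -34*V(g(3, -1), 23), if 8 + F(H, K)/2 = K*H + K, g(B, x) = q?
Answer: -142358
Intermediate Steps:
q = 4
g(B, x) = 4
F(H, K) = -16 + 2*K + 2*H*K (F(H, K) = -16 + 2*(K*H + K) = -16 + 2*(H*K + K) = -16 + 2*(K + H*K) = -16 + (2*K + 2*H*K) = -16 + 2*K + 2*H*K)
V(N, D) = -26 + D + N + 2*D*N + 2*D*(-5 + D*N) (V(N, D) = (N + D) + (-16 + 2*(D*N - 5) + 2*D*(D*N - 5)) = (D + N) + (-16 + 2*(-5 + D*N) + 2*D*(-5 + D*N)) = (D + N) + (-16 + (-10 + 2*D*N) + 2*D*(-5 + D*N)) = (D + N) + (-26 + 2*D*N + 2*D*(-5 + D*N)) = -26 + D + N + 2*D*N + 2*D*(-5 + D*N))
-34*V(g(3, -1), 23) = -34*(-26 + 23 + 4 + 2*23*4 + 2*23*(-5 + 23*4)) = -34*(-26 + 23 + 4 + 184 + 2*23*(-5 + 92)) = -34*(-26 + 23 + 4 + 184 + 2*23*87) = -34*(-26 + 23 + 4 + 184 + 4002) = -34*4187 = -142358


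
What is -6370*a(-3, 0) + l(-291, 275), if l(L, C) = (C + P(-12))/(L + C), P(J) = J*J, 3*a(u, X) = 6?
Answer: -204259/16 ≈ -12766.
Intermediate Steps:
a(u, X) = 2 (a(u, X) = (⅓)*6 = 2)
P(J) = J²
l(L, C) = (144 + C)/(C + L) (l(L, C) = (C + (-12)²)/(L + C) = (C + 144)/(C + L) = (144 + C)/(C + L))
-6370*a(-3, 0) + l(-291, 275) = -6370*2 + (144 + 275)/(275 - 291) = -12740 + 419/(-16) = -12740 - 1/16*419 = -12740 - 419/16 = -204259/16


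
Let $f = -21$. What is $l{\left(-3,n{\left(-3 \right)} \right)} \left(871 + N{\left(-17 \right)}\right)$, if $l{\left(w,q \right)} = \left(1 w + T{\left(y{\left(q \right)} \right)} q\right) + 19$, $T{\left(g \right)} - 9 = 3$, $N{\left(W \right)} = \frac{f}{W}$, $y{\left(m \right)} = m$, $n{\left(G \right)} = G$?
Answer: $- \frac{296560}{17} \approx -17445.0$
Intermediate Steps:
$N{\left(W \right)} = - \frac{21}{W}$
$T{\left(g \right)} = 12$ ($T{\left(g \right)} = 9 + 3 = 12$)
$l{\left(w,q \right)} = 19 + w + 12 q$ ($l{\left(w,q \right)} = \left(1 w + 12 q\right) + 19 = \left(w + 12 q\right) + 19 = 19 + w + 12 q$)
$l{\left(-3,n{\left(-3 \right)} \right)} \left(871 + N{\left(-17 \right)}\right) = \left(19 - 3 + 12 \left(-3\right)\right) \left(871 - \frac{21}{-17}\right) = \left(19 - 3 - 36\right) \left(871 - - \frac{21}{17}\right) = - 20 \left(871 + \frac{21}{17}\right) = \left(-20\right) \frac{14828}{17} = - \frac{296560}{17}$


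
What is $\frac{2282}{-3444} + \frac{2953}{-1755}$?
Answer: $- \frac{337501}{143910} \approx -2.3452$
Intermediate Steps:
$\frac{2282}{-3444} + \frac{2953}{-1755} = 2282 \left(- \frac{1}{3444}\right) + 2953 \left(- \frac{1}{1755}\right) = - \frac{163}{246} - \frac{2953}{1755} = - \frac{337501}{143910}$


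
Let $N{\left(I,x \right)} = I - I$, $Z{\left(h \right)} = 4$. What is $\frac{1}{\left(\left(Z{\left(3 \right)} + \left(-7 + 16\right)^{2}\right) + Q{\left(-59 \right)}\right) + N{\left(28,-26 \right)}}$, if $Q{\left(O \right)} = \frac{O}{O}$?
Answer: $\frac{1}{86} \approx 0.011628$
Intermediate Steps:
$N{\left(I,x \right)} = 0$
$Q{\left(O \right)} = 1$
$\frac{1}{\left(\left(Z{\left(3 \right)} + \left(-7 + 16\right)^{2}\right) + Q{\left(-59 \right)}\right) + N{\left(28,-26 \right)}} = \frac{1}{\left(\left(4 + \left(-7 + 16\right)^{2}\right) + 1\right) + 0} = \frac{1}{\left(\left(4 + 9^{2}\right) + 1\right) + 0} = \frac{1}{\left(\left(4 + 81\right) + 1\right) + 0} = \frac{1}{\left(85 + 1\right) + 0} = \frac{1}{86 + 0} = \frac{1}{86}$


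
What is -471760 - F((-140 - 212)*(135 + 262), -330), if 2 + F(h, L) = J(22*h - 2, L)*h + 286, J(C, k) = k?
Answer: -46587564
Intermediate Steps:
F(h, L) = 284 + L*h (F(h, L) = -2 + (L*h + 286) = -2 + (286 + L*h) = 284 + L*h)
-471760 - F((-140 - 212)*(135 + 262), -330) = -471760 - (284 - 330*(-140 - 212)*(135 + 262)) = -471760 - (284 - (-116160)*397) = -471760 - (284 - 330*(-139744)) = -471760 - (284 + 46115520) = -471760 - 1*46115804 = -471760 - 46115804 = -46587564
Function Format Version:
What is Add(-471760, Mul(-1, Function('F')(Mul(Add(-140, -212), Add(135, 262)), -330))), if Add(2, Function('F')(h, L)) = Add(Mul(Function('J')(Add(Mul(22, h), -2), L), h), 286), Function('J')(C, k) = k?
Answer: -46587564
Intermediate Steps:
Function('F')(h, L) = Add(284, Mul(L, h)) (Function('F')(h, L) = Add(-2, Add(Mul(L, h), 286)) = Add(-2, Add(286, Mul(L, h))) = Add(284, Mul(L, h)))
Add(-471760, Mul(-1, Function('F')(Mul(Add(-140, -212), Add(135, 262)), -330))) = Add(-471760, Mul(-1, Add(284, Mul(-330, Mul(Add(-140, -212), Add(135, 262)))))) = Add(-471760, Mul(-1, Add(284, Mul(-330, Mul(-352, 397))))) = Add(-471760, Mul(-1, Add(284, Mul(-330, -139744)))) = Add(-471760, Mul(-1, Add(284, 46115520))) = Add(-471760, Mul(-1, 46115804)) = Add(-471760, -46115804) = -46587564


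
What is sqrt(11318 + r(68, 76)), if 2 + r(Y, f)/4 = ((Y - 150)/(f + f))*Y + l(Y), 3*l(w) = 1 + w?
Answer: 5*sqrt(162526)/19 ≈ 106.09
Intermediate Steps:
l(w) = 1/3 + w/3 (l(w) = (1 + w)/3 = 1/3 + w/3)
r(Y, f) = -20/3 + 4*Y/3 + 2*Y*(-150 + Y)/f (r(Y, f) = -8 + 4*(((Y - 150)/(f + f))*Y + (1/3 + Y/3)) = -8 + 4*(((-150 + Y)/((2*f)))*Y + (1/3 + Y/3)) = -8 + 4*(((-150 + Y)*(1/(2*f)))*Y + (1/3 + Y/3)) = -8 + 4*(((-150 + Y)/(2*f))*Y + (1/3 + Y/3)) = -8 + 4*(Y*(-150 + Y)/(2*f) + (1/3 + Y/3)) = -8 + 4*(1/3 + Y/3 + Y*(-150 + Y)/(2*f)) = -8 + (4/3 + 4*Y/3 + 2*Y*(-150 + Y)/f) = -20/3 + 4*Y/3 + 2*Y*(-150 + Y)/f)
sqrt(11318 + r(68, 76)) = sqrt(11318 + (2/3)*(-450*68 + 3*68**2 + 2*76*(-5 + 68))/76) = sqrt(11318 + (2/3)*(1/76)*(-30600 + 3*4624 + 2*76*63)) = sqrt(11318 + (2/3)*(1/76)*(-30600 + 13872 + 9576)) = sqrt(11318 + (2/3)*(1/76)*(-7152)) = sqrt(11318 - 1192/19) = sqrt(213850/19) = 5*sqrt(162526)/19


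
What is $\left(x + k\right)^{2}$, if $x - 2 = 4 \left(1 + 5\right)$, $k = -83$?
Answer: $3249$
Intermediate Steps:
$x = 26$ ($x = 2 + 4 \left(1 + 5\right) = 2 + 4 \cdot 6 = 2 + 24 = 26$)
$\left(x + k\right)^{2} = \left(26 - 83\right)^{2} = \left(-57\right)^{2} = 3249$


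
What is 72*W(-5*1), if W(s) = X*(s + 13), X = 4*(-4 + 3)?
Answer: -2304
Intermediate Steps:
X = -4 (X = 4*(-1) = -4)
W(s) = -52 - 4*s (W(s) = -4*(s + 13) = -4*(13 + s) = -52 - 4*s)
72*W(-5*1) = 72*(-52 - (-20)) = 72*(-52 - 4*(-5)) = 72*(-52 + 20) = 72*(-32) = -2304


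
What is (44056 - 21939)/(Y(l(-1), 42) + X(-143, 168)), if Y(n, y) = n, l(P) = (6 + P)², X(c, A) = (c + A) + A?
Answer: 22117/218 ≈ 101.45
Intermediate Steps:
X(c, A) = c + 2*A (X(c, A) = (A + c) + A = c + 2*A)
(44056 - 21939)/(Y(l(-1), 42) + X(-143, 168)) = (44056 - 21939)/((6 - 1)² + (-143 + 2*168)) = 22117/(5² + (-143 + 336)) = 22117/(25 + 193) = 22117/218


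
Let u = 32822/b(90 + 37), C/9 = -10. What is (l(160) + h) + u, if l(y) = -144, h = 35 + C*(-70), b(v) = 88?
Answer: 288815/44 ≈ 6564.0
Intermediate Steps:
C = -90 (C = 9*(-10) = -90)
h = 6335 (h = 35 - 90*(-70) = 35 + 6300 = 6335)
u = 16411/44 (u = 32822/88 = 32822*(1/88) = 16411/44 ≈ 372.98)
(l(160) + h) + u = (-144 + 6335) + 16411/44 = 6191 + 16411/44 = 288815/44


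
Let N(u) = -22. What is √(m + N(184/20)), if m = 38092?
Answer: 9*√470 ≈ 195.12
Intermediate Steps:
√(m + N(184/20)) = √(38092 - 22) = √38070 = 9*√470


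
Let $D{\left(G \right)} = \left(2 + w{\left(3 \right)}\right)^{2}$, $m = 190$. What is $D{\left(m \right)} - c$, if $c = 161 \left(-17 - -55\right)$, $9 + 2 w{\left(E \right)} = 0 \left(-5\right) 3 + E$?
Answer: $-6117$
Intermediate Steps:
$w{\left(E \right)} = - \frac{9}{2} + \frac{E}{2}$ ($w{\left(E \right)} = - \frac{9}{2} + \frac{0 \left(-5\right) 3 + E}{2} = - \frac{9}{2} + \frac{0 \cdot 3 + E}{2} = - \frac{9}{2} + \frac{0 + E}{2} = - \frac{9}{2} + \frac{E}{2}$)
$D{\left(G \right)} = 1$ ($D{\left(G \right)} = \left(2 + \left(- \frac{9}{2} + \frac{1}{2} \cdot 3\right)\right)^{2} = \left(2 + \left(- \frac{9}{2} + \frac{3}{2}\right)\right)^{2} = \left(2 - 3\right)^{2} = \left(-1\right)^{2} = 1$)
$c = 6118$ ($c = 161 \left(-17 + 55\right) = 161 \cdot 38 = 6118$)
$D{\left(m \right)} - c = 1 - 6118 = -6117$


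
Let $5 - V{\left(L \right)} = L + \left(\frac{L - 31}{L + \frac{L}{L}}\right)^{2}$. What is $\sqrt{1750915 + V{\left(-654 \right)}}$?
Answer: $\frac{\sqrt{746886448541}}{653} \approx 1323.5$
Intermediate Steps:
$V{\left(L \right)} = 5 - L - \frac{\left(-31 + L\right)^{2}}{\left(1 + L\right)^{2}}$ ($V{\left(L \right)} = 5 - \left(L + \left(\frac{L - 31}{L + \frac{L}{L}}\right)^{2}\right) = 5 - \left(L + \left(\frac{-31 + L}{L + 1}\right)^{2}\right) = 5 - \left(L + \left(\frac{-31 + L}{1 + L}\right)^{2}\right) = 5 - \left(L + \frac{\left(-31 + L\right)^{2}}{\left(1 + L\right)^{2}}\right) = 5 - L - \frac{\left(-31 + L\right)^{2}}{\left(1 + L\right)^{2}}$)
$\sqrt{1750915 + V{\left(-654 \right)}} = \sqrt{1750915 - \left(-659 + \frac{\left(-31 - 654\right)^{2}}{\left(1 - 654\right)^{2}}\right)} = \sqrt{1750915 + \left(5 + 654 - \frac{\left(-685\right)^{2}}{426409}\right)} = \sqrt{1750915 + \left(5 + 654 - \frac{1}{426409} \cdot 469225\right)} = \sqrt{1750915 + \left(5 + 654 - \frac{469225}{426409}\right)} = \sqrt{1750915 + \frac{280534306}{426409}} = \sqrt{\frac{746886448541}{426409}} = \frac{\sqrt{746886448541}}{653}$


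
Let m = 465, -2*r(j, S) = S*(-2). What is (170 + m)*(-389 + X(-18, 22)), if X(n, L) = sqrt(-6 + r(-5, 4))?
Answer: -247015 + 635*I*sqrt(2) ≈ -2.4702e+5 + 898.03*I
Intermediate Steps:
r(j, S) = S (r(j, S) = -S*(-2)/2 = -(-1)*S = S)
X(n, L) = I*sqrt(2) (X(n, L) = sqrt(-6 + 4) = sqrt(-2) = I*sqrt(2))
(170 + m)*(-389 + X(-18, 22)) = (170 + 465)*(-389 + I*sqrt(2)) = 635*(-389 + I*sqrt(2)) = -247015 + 635*I*sqrt(2)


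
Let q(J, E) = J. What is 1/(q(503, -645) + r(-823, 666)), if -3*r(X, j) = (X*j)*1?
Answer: 1/183209 ≈ 5.4582e-6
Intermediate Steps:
r(X, j) = -X*j/3
1/(q(503, -645) + r(-823, 666)) = 1/(503 - 1/3*(-823)*666) = 1/(503 + 182706) = 1/183209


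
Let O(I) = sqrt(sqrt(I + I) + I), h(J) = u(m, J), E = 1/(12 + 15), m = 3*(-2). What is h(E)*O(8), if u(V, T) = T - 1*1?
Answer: -52*sqrt(3)/27 ≈ -3.3358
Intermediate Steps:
m = -6
E = 1/27 ≈ 0.037037
u(V, T) = -1 + T (u(V, T) = T - 1 = -1 + T)
h(J) = -1 + J
O(I) = sqrt(I + sqrt(2)*sqrt(I)) (O(I) = sqrt(sqrt(2*I) + I) = sqrt(sqrt(2)*sqrt(I) + I) = sqrt(I + sqrt(2)*sqrt(I)))
h(E)*O(8) = (-1 + 1/27)*sqrt(8 + sqrt(2)*sqrt(8)) = -26*sqrt(8 + sqrt(2)*(2*sqrt(2)))/27 = -26*sqrt(8 + 4)/27 = -52*sqrt(3)/27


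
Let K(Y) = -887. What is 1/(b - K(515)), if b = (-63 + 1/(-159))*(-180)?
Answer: 53/648091 ≈ 8.1779e-5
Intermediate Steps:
b = 601080/53 (b = (-63 - 1/159)*(-180) = -10018/159*(-180) = 601080/53 ≈ 11341.)
1/(b - K(515)) = 1/(601080/53 - 1*(-887)) = 1/(601080/53 + 887) = 1/(648091/53) = 53/648091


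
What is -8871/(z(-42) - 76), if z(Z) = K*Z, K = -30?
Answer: -8871/1184 ≈ -7.4924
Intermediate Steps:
z(Z) = -30*Z
-8871/(z(-42) - 76) = -8871/(-30*(-42) - 76) = -8871/(1260 - 76) = -8871/1184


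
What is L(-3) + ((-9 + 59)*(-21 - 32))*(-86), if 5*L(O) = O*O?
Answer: 1139509/5 ≈ 2.2790e+5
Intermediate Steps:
L(O) = O**2/5 (L(O) = (O*O)/5 = O**2/5)
L(-3) + ((-9 + 59)*(-21 - 32))*(-86) = (1/5)*(-3)**2 + ((-9 + 59)*(-21 - 32))*(-86) = (1/5)*9 + (50*(-53))*(-86) = 9/5 - 2650*(-86) = 9/5 + 227900 = 1139509/5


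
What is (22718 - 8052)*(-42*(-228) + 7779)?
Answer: 254528430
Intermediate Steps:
(22718 - 8052)*(-42*(-228) + 7779) = 14666*(9576 + 7779) = 14666*17355 = 254528430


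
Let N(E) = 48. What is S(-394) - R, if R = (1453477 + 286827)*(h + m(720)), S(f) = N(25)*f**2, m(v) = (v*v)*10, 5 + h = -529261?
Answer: -8100644747808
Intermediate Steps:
h = -529266 (h = -5 - 529261 = -529266)
m(v) = 10*v**2 (m(v) = v**2*10 = 10*v**2)
S(f) = 48*f**2
R = 8100652199136 (R = (1453477 + 286827)*(-529266 + 10*720**2) = 1740304*(-529266 + 10*518400) = 1740304*(-529266 + 5184000) = 1740304*4654734 = 8100652199136)
S(-394) - R = 48*(-394)**2 - 1*8100652199136 = 48*155236 - 8100652199136 = 7451328 - 8100652199136 = -8100644747808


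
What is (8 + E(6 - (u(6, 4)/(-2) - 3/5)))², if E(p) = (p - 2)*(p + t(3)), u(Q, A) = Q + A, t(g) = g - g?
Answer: 8904256/625 ≈ 14247.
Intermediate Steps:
t(g) = 0
u(Q, A) = A + Q
E(p) = p*(-2 + p) (E(p) = (p - 2)*(p + 0) = (-2 + p)*p = p*(-2 + p))
(8 + E(6 - (u(6, 4)/(-2) - 3/5)))² = (8 + (6 - ((4 + 6)/(-2) - 3/5))*(-2 + (6 - ((4 + 6)/(-2) - 3/5))))² = (8 + (6 - (10*(-½) - 3*⅕))*(-2 + (6 - (10*(-½) - 3*⅕))))² = (8 + (6 - (-5 - ⅗))*(-2 + (6 - (-5 - ⅗))))² = (8 + (6 - 1*(-28/5))*(-2 + (6 - 1*(-28/5))))² = (8 + (6 + 28/5)*(-2 + (6 + 28/5)))² = (8 + 58*(-2 + 58/5)/5)² = (8 + (58/5)*(48/5))² = (8 + 2784/25)² = (2984/25)² = 8904256/625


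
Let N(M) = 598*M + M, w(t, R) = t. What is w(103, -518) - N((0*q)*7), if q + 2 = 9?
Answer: 103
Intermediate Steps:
q = 7 (q = -2 + 9 = 7)
N(M) = 599*M
w(103, -518) - N((0*q)*7) = 103 - 599*(0*7)*7 = 103 - 599*0*7 = 103 - 599*0 = 103 - 1*0 = 103 + 0 = 103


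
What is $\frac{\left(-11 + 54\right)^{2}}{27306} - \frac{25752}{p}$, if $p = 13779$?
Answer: $- \frac{75300749}{41805486} \approx -1.8012$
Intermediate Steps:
$\frac{\left(-11 + 54\right)^{2}}{27306} - \frac{25752}{p} = \frac{\left(-11 + 54\right)^{2}}{27306} - \frac{25752}{13779} = 43^{2} \cdot \frac{1}{27306} - \frac{8584}{4593} = 1849 \cdot \frac{1}{27306} - \frac{8584}{4593} = \frac{1849}{27306} - \frac{8584}{4593} = - \frac{75300749}{41805486}$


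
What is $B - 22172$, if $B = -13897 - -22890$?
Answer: $-13179$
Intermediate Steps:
$B = 8993$ ($B = -13897 + 22890 = 8993$)
$B - 22172 = 8993 - 22172 = -13179$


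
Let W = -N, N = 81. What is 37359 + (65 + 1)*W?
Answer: 32013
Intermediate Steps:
W = -81 (W = -1*81 = -81)
37359 + (65 + 1)*W = 37359 + (65 + 1)*(-81) = 37359 + 66*(-81) = 37359 - 5346 = 32013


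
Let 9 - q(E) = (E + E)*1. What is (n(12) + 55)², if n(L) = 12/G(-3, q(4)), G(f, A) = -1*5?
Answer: 69169/25 ≈ 2766.8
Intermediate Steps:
q(E) = 9 - 2*E (q(E) = 9 - (E + E) = 9 - 2*E)
G(f, A) = -5
n(L) = -12/5 (n(L) = 12/(-5) = 12*(-⅕) = -12/5)
(n(12) + 55)² = (-12/5 + 55)² = (263/5)² = 69169/25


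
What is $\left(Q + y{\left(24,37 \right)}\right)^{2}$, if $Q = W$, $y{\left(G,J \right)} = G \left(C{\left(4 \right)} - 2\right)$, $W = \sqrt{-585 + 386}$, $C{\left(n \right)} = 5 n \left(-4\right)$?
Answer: $\left(1968 - i \sqrt{199}\right)^{2} \approx 3.8728 \cdot 10^{6} - 5.552 \cdot 10^{4} i$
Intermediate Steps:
$C{\left(n \right)} = - 20 n$
$W = i \sqrt{199}$ ($W = \sqrt{-199} = i \sqrt{199} \approx 14.107 i$)
$y{\left(G,J \right)} = - 82 G$ ($y{\left(G,J \right)} = G \left(\left(-20\right) 4 - 2\right) = G \left(-80 - 2\right) = G \left(-82\right) = - 82 G$)
$Q = i \sqrt{199} \approx 14.107 i$
$\left(Q + y{\left(24,37 \right)}\right)^{2} = \left(i \sqrt{199} - 1968\right)^{2} = \left(-1968 + i \sqrt{199}\right)^{2}$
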